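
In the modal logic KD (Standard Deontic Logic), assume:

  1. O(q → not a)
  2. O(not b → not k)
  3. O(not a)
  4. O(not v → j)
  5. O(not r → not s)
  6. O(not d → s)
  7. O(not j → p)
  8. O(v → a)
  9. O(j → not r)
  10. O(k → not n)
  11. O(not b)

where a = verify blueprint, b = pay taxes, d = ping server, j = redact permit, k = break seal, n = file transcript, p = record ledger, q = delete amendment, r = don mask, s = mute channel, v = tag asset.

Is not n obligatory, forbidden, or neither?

Neither

Premise 10 is O(k → not n), but O(k) is not derivable from the premises, so it does not yield O(not n).
No premise or chain of K-axiom applications forces O(not n), and none forces O(n). So not n is neither obligatory nor forbidden under these norms.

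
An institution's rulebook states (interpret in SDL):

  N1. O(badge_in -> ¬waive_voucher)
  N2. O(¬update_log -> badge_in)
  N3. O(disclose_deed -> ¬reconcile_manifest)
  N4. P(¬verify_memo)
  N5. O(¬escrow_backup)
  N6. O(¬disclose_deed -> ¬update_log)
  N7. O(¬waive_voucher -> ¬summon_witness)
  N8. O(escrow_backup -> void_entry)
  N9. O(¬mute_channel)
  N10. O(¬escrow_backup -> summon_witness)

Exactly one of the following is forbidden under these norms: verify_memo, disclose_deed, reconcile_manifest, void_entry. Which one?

reconcile_manifest

Premise 5 gives O(¬escrow_backup).
With premise 10, O(¬escrow_backup -> summon_witness), the K-axiom yields O(summon_witness).
Premise 7 is O(¬waive_voucher -> ¬summon_witness); contrapositively O(summon_witness -> waive_voucher). Since O(summon_witness) holds, K gives O(waive_voucher).
The contrapositive of premise 1 (O(badge_in -> ¬waive_voucher)) is O(waive_voucher -> ¬badge_in), and O(waive_voucher) is already established, so O(¬badge_in).
The contrapositive of premise 2 (O(¬update_log -> badge_in)) is O(¬badge_in -> update_log), and O(¬badge_in) is already established, so O(update_log).
The contrapositive of premise 6 (O(¬disclose_deed -> ¬update_log)) is O(update_log -> disclose_deed), and O(update_log) is already established, so O(disclose_deed).
From O(disclose_deed) and premise 3, O(disclose_deed -> ¬reconcile_manifest), we obtain O(¬reconcile_manifest).
So O(¬reconcile_manifest) holds, i.e. reconcile_manifest is forbidden. None of the other listed options is forbidden under the premises.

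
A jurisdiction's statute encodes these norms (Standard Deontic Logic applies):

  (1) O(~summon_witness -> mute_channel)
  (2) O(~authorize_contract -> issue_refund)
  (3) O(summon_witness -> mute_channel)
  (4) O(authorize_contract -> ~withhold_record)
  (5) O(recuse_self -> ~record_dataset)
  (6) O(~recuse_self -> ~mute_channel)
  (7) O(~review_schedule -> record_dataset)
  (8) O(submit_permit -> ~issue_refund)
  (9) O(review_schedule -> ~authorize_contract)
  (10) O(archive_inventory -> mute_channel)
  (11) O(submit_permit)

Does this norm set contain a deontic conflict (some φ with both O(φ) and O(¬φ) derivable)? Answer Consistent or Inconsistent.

Inconsistent

By case analysis on summon_witness: premise 3 gives O(summon_witness -> mute_channel) and premise 1 gives O(~summon_witness -> mute_channel), so O(mute_channel) either way.
The contrapositive of premise 6 (O(~recuse_self -> ~mute_channel)) is O(mute_channel -> recuse_self), and O(mute_channel) is already established, so O(recuse_self).
Premise 5 is O(recuse_self -> ~record_dataset); since O(recuse_self), deontic closure gives O(~record_dataset).
The contrapositive of premise 7 (O(~review_schedule -> record_dataset)) is O(~record_dataset -> review_schedule), and O(~record_dataset) is already established, so O(review_schedule).
From O(review_schedule) and premise 9, O(review_schedule -> ~authorize_contract), we obtain O(~authorize_contract).
With premise 2, O(~authorize_contract -> issue_refund), the K-axiom yields O(issue_refund).
Premise 8, O(submit_permit -> ~issue_refund), contraposes to O(issue_refund -> ~submit_permit); with O(issue_refund) we get O(~submit_permit).
However, premise 11 gives O(submit_permit).
We now have both O(~submit_permit) and O(submit_permit) — submit_permit is simultaneously obligatory and forbidden, violating the D-axiom.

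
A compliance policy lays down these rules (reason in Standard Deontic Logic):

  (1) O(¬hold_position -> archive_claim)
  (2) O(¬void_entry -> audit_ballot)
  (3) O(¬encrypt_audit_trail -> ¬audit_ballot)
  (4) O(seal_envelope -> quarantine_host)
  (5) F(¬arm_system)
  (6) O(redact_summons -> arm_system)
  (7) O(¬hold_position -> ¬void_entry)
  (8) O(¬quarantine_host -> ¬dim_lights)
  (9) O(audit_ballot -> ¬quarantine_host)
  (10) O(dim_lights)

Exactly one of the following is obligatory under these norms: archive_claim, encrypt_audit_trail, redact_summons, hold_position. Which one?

Premise 10 gives O(dim_lights).
Premise 8, O(¬quarantine_host -> ¬dim_lights), contraposes to O(dim_lights -> quarantine_host); with O(dim_lights) we get O(quarantine_host).
Premise 9, O(audit_ballot -> ¬quarantine_host), contraposes to O(quarantine_host -> ¬audit_ballot); with O(quarantine_host) we get O(¬audit_ballot).
Premise 2 is O(¬void_entry -> audit_ballot); contrapositively O(¬audit_ballot -> void_entry). Since O(¬audit_ballot) holds, K gives O(void_entry).
Premise 7, O(¬hold_position -> ¬void_entry), contraposes to O(void_entry -> hold_position); with O(void_entry) we get O(hold_position).
So O(hold_position) holds — hold_position is obligatory. None of the other listed options is made obligatory by any chain of premises.

hold_position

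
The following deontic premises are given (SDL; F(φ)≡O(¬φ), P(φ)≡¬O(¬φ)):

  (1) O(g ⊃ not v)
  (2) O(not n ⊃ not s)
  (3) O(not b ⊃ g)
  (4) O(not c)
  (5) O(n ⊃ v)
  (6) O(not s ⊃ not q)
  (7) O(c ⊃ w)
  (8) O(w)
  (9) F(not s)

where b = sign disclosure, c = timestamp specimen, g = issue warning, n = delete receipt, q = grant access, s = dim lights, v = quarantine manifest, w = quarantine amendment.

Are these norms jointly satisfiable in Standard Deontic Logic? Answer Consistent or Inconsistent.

Premise 7 is O(c ⊃ w); even if O(w) held, inferring O(c) would be affirming the consequent — invalid.
So O(c) is not derivable, and the apparent clash with O(not c) does not arise.
A world satisfying every obligation exists (e.g. b=true, c=false, g=false, n=true, q=false, s=true, v=true, w=true); no atom is both obligatory and forbidden, so the set is consistent.

Consistent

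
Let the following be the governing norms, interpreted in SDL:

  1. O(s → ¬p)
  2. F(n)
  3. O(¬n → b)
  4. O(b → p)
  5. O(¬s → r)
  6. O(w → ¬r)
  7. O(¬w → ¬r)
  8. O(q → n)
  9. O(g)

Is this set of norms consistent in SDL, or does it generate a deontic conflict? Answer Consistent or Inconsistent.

Inconsistent

Premises 6 and 7 are O(w → ¬r) and O(¬w → ¬r); every ideal world satisfies w or ¬w, so in either case ¬r holds — hence O(¬r).
The contrapositive of premise 5 (O(¬s → r)) is O(¬r → s), and O(¬r) is already established, so O(s).
With premise 1, O(s → ¬p), the K-axiom yields O(¬p).
The contrapositive of premise 4 (O(b → p)) is O(¬p → ¬b), and O(¬p) is already established, so O(¬b).
Premise 3 is O(¬n → b); contrapositively O(¬b → n). Since O(¬b) holds, K gives O(n).
However, F(n) at premise 2 amounts to O(¬n).
We now have both O(n) and O(¬n) — n is simultaneously obligatory and forbidden, violating the D-axiom.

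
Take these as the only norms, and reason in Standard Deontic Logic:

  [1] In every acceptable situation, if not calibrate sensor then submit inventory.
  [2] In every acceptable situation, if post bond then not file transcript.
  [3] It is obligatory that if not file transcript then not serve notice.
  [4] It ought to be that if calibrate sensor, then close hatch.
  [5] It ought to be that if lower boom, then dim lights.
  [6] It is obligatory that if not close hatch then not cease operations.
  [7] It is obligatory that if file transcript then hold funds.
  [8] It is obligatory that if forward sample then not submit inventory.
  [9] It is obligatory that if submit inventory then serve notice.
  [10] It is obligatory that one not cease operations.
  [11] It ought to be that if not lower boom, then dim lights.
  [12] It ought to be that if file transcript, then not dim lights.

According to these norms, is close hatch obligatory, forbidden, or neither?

By case analysis on ¬lower_boom: premise 11 gives O(¬lower_boom → dim_lights) and premise 5 gives O(lower_boom → dim_lights), so O(dim_lights) either way.
The contrapositive of premise 12 (O(file_transcript → ¬dim_lights)) is O(dim_lights → ¬file_transcript), and O(dim_lights) is already established, so O(¬file_transcript).
Premise 3 is O(¬file_transcript → ¬serve_notice); since O(¬file_transcript), deontic closure gives O(¬serve_notice).
The contrapositive of premise 9 (O(submit_inventory → serve_notice)) is O(¬serve_notice → ¬submit_inventory), and O(¬serve_notice) is already established, so O(¬submit_inventory).
The contrapositive of premise 1 (O(¬calibrate_sensor → submit_inventory)) is O(¬submit_inventory → calibrate_sensor), and O(¬submit_inventory) is already established, so O(calibrate_sensor).
With premise 4, O(calibrate_sensor → close_hatch), the K-axiom yields O(close_hatch).
Premises 2, 6, 7, 8, 10 do not contribute to this derivation.
Hence close_hatch is obligatory.

Obligatory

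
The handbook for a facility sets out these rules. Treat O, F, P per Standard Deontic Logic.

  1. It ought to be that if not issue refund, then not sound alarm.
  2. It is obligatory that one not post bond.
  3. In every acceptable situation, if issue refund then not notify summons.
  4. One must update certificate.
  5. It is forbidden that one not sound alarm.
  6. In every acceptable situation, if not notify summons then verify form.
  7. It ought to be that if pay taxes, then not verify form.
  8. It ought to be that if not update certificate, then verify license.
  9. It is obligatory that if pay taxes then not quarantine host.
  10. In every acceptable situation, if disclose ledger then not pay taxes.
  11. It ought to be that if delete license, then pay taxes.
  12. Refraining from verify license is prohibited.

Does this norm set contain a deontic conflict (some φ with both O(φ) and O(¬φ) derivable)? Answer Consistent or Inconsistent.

Premise 8 is O(¬update_certificate → verify_license); even if O(verify_license) held, inferring O(¬update_certificate) would be affirming the consequent — invalid.
So O(¬update_certificate) is not derivable, and the apparent clash with O(update_certificate) does not arise.
A world satisfying every obligation exists (e.g. delete_license=false, disclose_ledger=false, issue_refund=true, notify_summons=false, pay_taxes=false, post_bond=false, quarantine_host=false, sound_alarm=true, update_certificate=true, verify_form=true, verify_license=true); no atom is both obligatory and forbidden, so the set is consistent.

Consistent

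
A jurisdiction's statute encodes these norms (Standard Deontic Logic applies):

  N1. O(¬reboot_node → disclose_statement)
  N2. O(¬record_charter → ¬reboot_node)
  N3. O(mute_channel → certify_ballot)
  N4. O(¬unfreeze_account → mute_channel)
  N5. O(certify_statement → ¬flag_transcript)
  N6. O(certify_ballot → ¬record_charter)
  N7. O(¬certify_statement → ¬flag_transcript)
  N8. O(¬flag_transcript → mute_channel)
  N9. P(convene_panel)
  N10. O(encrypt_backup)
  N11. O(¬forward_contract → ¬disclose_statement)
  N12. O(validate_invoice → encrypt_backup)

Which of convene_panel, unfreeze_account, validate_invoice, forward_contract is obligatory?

forward_contract

Premises 7 and 5 cover both cases: O(¬certify_statement → ¬flag_transcript) and O(certify_statement → ¬flag_transcript). Since ¬certify_statement ∨ certify_statement is a tautology, O(¬flag_transcript) follows.
Applying K to premise 8 (O(¬flag_transcript → mute_channel)) and O(¬flag_transcript) yields O(mute_channel).
With premise 3, O(mute_channel → certify_ballot), the K-axiom yields O(certify_ballot).
Premise 6 is O(certify_ballot → ¬record_charter); since O(certify_ballot), deontic closure gives O(¬record_charter).
With premise 2, O(¬record_charter → ¬reboot_node), the K-axiom yields O(¬reboot_node).
With premise 1, O(¬reboot_node → disclose_statement), the K-axiom yields O(disclose_statement).
Premise 11 is O(¬forward_contract → ¬disclose_statement); contrapositively O(disclose_statement → forward_contract). Since O(disclose_statement) holds, K gives O(forward_contract).
So O(forward_contract) holds — forward_contract is obligatory. None of the other listed options is made obligatory by any chain of premises.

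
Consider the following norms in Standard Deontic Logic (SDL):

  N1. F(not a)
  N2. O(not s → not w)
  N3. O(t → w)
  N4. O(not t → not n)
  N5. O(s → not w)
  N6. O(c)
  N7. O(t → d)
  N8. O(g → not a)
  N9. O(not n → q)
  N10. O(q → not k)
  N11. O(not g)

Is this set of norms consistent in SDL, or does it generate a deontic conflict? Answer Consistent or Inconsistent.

Premise 8 is O(g → not a), but O(g) is not derivable from the premises, so it does not yield O(not a).
So O(not a) is not derivable, and the apparent clash with O(a) does not arise.
A world satisfying every obligation exists (e.g. a=true, c=true, d=false, g=false, k=false, n=false, q=true, s=false, t=false, w=false); no atom is both obligatory and forbidden, so the set is consistent.

Consistent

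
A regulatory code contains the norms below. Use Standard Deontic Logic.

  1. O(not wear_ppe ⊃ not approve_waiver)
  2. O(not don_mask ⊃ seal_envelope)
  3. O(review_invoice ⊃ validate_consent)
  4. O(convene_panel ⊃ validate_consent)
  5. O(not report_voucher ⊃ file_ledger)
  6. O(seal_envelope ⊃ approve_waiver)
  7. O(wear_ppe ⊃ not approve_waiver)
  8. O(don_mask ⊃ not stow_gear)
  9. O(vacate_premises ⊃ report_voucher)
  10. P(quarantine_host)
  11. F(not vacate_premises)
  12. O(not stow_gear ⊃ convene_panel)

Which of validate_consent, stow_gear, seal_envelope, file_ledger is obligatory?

validate_consent

By case analysis on wear_ppe: premise 7 gives O(wear_ppe ⊃ not approve_waiver) and premise 1 gives O(not wear_ppe ⊃ not approve_waiver), so O(not approve_waiver) either way.
The contrapositive of premise 6 (O(seal_envelope ⊃ approve_waiver)) is O(not approve_waiver ⊃ not seal_envelope), and O(not approve_waiver) is already established, so O(not seal_envelope).
The contrapositive of premise 2 (O(not don_mask ⊃ seal_envelope)) is O(not seal_envelope ⊃ don_mask), and O(not seal_envelope) is already established, so O(don_mask).
Premise 8 is O(don_mask ⊃ not stow_gear); since O(don_mask), deontic closure gives O(not stow_gear).
Premise 12 is O(not stow_gear ⊃ convene_panel); since O(not stow_gear), deontic closure gives O(convene_panel).
Applying K to premise 4 (O(convene_panel ⊃ validate_consent)) and O(convene_panel) yields O(validate_consent).
So O(validate_consent) holds — validate_consent is obligatory. None of the other listed options is made obligatory by any chain of premises.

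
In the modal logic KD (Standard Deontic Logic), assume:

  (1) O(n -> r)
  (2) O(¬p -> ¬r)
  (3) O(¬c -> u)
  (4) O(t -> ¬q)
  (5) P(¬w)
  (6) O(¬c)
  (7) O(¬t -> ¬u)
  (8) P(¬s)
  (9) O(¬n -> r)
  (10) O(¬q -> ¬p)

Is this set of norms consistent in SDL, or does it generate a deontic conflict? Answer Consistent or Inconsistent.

Premises 9 and 1 are O(¬n -> r) and O(n -> r); every ideal world satisfies ¬n or n, so in either case r holds — hence O(r).
The contrapositive of premise 2 (O(¬p -> ¬r)) is O(r -> p), and O(r) is already established, so O(p).
Premise 10, O(¬q -> ¬p), contraposes to O(p -> q); with O(p) we get O(q).
Premise 4, O(t -> ¬q), contraposes to O(q -> ¬t); with O(q) we get O(¬t).
With premise 7, O(¬t -> ¬u), the K-axiom yields O(¬u).
The contrapositive of premise 3 (O(¬c -> u)) is O(¬u -> c), and O(¬u) is already established, so O(c).
Yet premise 6 states O(¬c).
We now have both O(c) and O(¬c) — c is simultaneously obligatory and forbidden, violating the D-axiom.

Inconsistent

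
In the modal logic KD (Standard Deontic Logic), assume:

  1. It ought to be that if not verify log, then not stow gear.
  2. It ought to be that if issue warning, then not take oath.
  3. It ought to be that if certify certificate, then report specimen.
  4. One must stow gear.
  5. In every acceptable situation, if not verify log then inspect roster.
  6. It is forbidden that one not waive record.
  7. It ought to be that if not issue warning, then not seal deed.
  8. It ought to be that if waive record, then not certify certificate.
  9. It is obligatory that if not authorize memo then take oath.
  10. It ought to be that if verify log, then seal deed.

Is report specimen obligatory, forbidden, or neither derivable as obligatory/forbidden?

Premise 3 is O(certify_certificate → report_specimen), but O(certify_certificate) is not derivable from the premises, so it does not yield O(report_specimen).
No premise or chain of K-axiom applications forces O(report_specimen), and none forces O(¬report_specimen). So report_specimen is neither obligatory nor forbidden under these norms.

Neither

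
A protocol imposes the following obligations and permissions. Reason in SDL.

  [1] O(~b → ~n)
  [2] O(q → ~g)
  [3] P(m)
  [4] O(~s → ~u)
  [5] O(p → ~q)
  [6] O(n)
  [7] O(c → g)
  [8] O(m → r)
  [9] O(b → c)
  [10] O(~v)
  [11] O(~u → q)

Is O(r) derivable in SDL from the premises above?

Premise 8 is O(m → r), but O(m) is not derivable from the premises (the permission P(m) asserts only ~O(~m), not O(m)), so it does not yield O(r).
No other premise forces O(r). An ideal world satisfying every premise can still have r false, so O(r) is not derivable.

No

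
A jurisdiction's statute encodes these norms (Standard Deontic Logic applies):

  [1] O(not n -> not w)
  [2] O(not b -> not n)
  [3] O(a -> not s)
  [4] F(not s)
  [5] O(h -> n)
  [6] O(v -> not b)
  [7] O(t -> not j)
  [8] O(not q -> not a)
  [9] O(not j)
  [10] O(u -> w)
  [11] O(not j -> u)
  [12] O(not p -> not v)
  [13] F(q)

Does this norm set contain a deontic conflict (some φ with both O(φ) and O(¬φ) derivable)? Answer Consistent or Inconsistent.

Consistent

Premise 3 is O(a -> not s), but O(a) is not derivable from the premises, so it does not yield O(not s).
So O(not s) is not derivable, and the apparent clash with O(s) does not arise.
A world satisfying every obligation exists (e.g. a=false, b=true, h=false, j=false, n=true, p=false, q=false, s=true, t=false, u=true, v=false, w=true); no atom is both obligatory and forbidden, so the set is consistent.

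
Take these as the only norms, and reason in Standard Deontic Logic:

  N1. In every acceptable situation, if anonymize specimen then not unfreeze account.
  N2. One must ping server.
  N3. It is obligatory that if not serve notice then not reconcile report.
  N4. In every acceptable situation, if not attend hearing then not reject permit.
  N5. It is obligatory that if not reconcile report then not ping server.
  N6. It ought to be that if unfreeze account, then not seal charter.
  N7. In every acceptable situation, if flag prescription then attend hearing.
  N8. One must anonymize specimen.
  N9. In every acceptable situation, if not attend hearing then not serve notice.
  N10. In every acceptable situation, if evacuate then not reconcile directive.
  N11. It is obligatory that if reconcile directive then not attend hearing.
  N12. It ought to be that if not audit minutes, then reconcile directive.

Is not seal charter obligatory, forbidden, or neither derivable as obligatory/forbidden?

Premise 6 is O(unfreeze_account → ¬seal_charter), but O(unfreeze_account) is not derivable from the premises, so it does not yield O(¬seal_charter).
No premise or chain of K-axiom applications forces O(¬seal_charter), and none forces O(seal_charter). So ¬seal_charter is neither obligatory nor forbidden under these norms.

Neither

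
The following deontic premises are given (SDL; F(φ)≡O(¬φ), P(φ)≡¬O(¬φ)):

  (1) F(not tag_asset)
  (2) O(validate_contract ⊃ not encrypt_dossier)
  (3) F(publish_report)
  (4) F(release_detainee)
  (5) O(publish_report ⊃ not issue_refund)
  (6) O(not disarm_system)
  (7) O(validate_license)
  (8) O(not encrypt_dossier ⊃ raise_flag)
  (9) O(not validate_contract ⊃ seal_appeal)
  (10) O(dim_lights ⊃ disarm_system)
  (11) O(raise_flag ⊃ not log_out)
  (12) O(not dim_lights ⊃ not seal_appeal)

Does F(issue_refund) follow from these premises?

No

Premise 5 is O(publish_report ⊃ not issue_refund), but O(publish_report) is not derivable from the premises, so it does not yield O(not issue_refund).
No other premise forces O(not issue_refund). An ideal world satisfying every premise can still have issue_refund true, so F(issue_refund) is not derivable.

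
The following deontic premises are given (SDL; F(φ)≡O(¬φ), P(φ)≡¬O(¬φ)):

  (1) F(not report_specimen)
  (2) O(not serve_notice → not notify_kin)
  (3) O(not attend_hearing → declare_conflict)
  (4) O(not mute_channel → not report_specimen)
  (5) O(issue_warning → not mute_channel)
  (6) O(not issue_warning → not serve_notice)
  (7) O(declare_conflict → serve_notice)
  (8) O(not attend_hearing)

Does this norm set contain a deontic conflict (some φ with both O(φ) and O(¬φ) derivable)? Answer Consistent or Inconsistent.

Premise 8 states O(not attend_hearing) outright.
Applying K to premise 3 (O(not attend_hearing → declare_conflict)) and O(not attend_hearing) yields O(declare_conflict).
Premise 7 is O(declare_conflict → serve_notice); since O(declare_conflict), deontic closure gives O(serve_notice).
The contrapositive of premise 6 (O(not issue_warning → not serve_notice)) is O(serve_notice → issue_warning), and O(serve_notice) is already established, so O(issue_warning).
With premise 5, O(issue_warning → not mute_channel), the K-axiom yields O(not mute_channel).
From O(not mute_channel) and premise 4, O(not mute_channel → not report_specimen), we obtain O(not report_specimen).
But premise 1, F(not report_specimen), means O(report_specimen).
We now have both O(not report_specimen) and O(report_specimen) — report_specimen is simultaneously obligatory and forbidden, violating the D-axiom.

Inconsistent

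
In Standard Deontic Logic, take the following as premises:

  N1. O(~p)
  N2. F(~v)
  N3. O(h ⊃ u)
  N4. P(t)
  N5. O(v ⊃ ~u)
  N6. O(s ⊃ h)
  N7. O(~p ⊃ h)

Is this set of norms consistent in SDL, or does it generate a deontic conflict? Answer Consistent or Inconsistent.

Inconsistent

Premise 1 gives O(~p).
From O(~p) and premise 7, O(~p ⊃ h), we obtain O(h).
Premise 3 is O(h ⊃ u); since O(h), deontic closure gives O(u).
Premise 5, O(v ⊃ ~u), contraposes to O(u ⊃ ~v); with O(u) we get O(~v).
However, F(~v) at premise 2 amounts to O(v).
We now have both O(~v) and O(v) — v is simultaneously obligatory and forbidden, violating the D-axiom.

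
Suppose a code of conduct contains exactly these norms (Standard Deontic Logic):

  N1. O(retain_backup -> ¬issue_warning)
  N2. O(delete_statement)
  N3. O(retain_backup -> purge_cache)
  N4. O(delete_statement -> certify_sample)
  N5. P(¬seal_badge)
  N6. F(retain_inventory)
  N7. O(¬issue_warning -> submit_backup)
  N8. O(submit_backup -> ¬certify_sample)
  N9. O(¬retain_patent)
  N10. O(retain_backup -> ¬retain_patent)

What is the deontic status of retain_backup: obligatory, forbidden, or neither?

Forbidden

Premise 2 gives O(delete_statement).
Applying K to premise 4 (O(delete_statement -> certify_sample)) and O(delete_statement) yields O(certify_sample).
Premise 8 is O(submit_backup -> ¬certify_sample); contrapositively O(certify_sample -> ¬submit_backup). Since O(certify_sample) holds, K gives O(¬submit_backup).
Premise 7, O(¬issue_warning -> submit_backup), contraposes to O(¬submit_backup -> issue_warning); with O(¬submit_backup) we get O(issue_warning).
The contrapositive of premise 1 (O(retain_backup -> ¬issue_warning)) is O(issue_warning -> ¬retain_backup), and O(issue_warning) is already established, so O(¬retain_backup).
Premises 3, 5, 6, 9, 10 do not contribute to this derivation.
Thus O(¬retain_backup), which is F(retain_backup): retain_backup is forbidden.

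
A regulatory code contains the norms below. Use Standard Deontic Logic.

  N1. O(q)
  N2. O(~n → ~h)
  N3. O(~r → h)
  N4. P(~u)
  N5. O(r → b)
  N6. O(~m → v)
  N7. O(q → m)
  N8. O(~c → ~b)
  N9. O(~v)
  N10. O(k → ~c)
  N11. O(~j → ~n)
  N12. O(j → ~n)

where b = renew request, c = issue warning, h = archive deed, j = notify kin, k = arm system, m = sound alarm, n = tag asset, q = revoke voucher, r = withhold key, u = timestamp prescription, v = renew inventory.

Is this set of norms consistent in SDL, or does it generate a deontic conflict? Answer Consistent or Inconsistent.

Consistent

Premise 6 is O(~m → v), but O(~m) is not derivable from the premises, so it does not yield O(v).
So O(v) is not derivable, and the apparent clash with O(~v) does not arise.
A world satisfying every obligation exists (e.g. b=true, c=true, h=false, j=false, k=false, m=true, n=false, q=true, r=true, u=false, v=false); no atom is both obligatory and forbidden, so the set is consistent.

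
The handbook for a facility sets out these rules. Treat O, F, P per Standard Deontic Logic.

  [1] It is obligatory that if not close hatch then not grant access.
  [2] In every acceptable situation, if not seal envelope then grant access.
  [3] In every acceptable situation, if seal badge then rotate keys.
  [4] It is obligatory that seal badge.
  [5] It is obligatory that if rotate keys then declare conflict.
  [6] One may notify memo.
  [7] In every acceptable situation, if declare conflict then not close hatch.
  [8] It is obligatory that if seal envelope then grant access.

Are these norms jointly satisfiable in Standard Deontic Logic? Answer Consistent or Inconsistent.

Inconsistent

Premises 8 and 2 are O(seal_envelope → grant_access) and O(¬seal_envelope → grant_access); every ideal world satisfies seal_envelope or ¬seal_envelope, so in either case grant_access holds — hence O(grant_access).
The contrapositive of premise 1 (O(¬close_hatch → ¬grant_access)) is O(grant_access → close_hatch), and O(grant_access) is already established, so O(close_hatch).
Premise 7 is O(declare_conflict → ¬close_hatch); contrapositively O(close_hatch → ¬declare_conflict). Since O(close_hatch) holds, K gives O(¬declare_conflict).
Premise 5, O(rotate_keys → declare_conflict), contraposes to O(¬declare_conflict → ¬rotate_keys); with O(¬declare_conflict) we get O(¬rotate_keys).
The contrapositive of premise 3 (O(seal_badge → rotate_keys)) is O(¬rotate_keys → ¬seal_badge), and O(¬rotate_keys) is already established, so O(¬seal_badge).
Yet premise 4 states O(seal_badge).
We now have both O(¬seal_badge) and O(seal_badge) — seal_badge is simultaneously obligatory and forbidden, violating the D-axiom.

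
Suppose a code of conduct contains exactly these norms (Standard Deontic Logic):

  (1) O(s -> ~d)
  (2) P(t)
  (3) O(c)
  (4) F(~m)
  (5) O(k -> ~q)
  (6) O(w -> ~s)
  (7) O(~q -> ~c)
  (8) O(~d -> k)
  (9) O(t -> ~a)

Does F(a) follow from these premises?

No

Premise 9 is O(t -> ~a), but O(t) is not derivable from the premises (the permission P(t) asserts only ~O(~t), not O(t)), so it does not yield O(~a).
No other premise forces O(~a). An ideal world satisfying every premise can still have a true, so F(a) is not derivable.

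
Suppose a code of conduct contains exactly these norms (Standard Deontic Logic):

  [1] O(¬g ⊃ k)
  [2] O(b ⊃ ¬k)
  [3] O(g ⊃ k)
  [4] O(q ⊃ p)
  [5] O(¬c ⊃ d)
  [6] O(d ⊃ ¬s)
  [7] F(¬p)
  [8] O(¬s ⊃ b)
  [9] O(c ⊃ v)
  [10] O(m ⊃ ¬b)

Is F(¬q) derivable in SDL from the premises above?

Premise 4 is O(q ⊃ p); even if O(p) held, inferring O(q) would be affirming the consequent — invalid.
No other premise forces O(q). An ideal world satisfying every premise can still have ¬q true, so F(¬q) is not derivable.

No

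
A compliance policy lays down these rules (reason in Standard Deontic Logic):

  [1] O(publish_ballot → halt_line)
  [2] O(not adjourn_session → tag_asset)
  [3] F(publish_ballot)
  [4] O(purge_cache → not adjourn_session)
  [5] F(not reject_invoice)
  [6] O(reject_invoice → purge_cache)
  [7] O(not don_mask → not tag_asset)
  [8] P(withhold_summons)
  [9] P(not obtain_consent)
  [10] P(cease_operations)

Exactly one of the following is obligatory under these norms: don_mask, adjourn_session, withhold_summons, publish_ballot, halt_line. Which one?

Premise 5 is F(not reject_invoice), i.e. O(reject_invoice).
Premise 6 is O(reject_invoice → purge_cache); since O(reject_invoice), deontic closure gives O(purge_cache).
Applying K to premise 4 (O(purge_cache → not adjourn_session)) and O(purge_cache) yields O(not adjourn_session).
With premise 2, O(not adjourn_session → tag_asset), the K-axiom yields O(tag_asset).
Premise 7 is O(not don_mask → not tag_asset); contrapositively O(tag_asset → don_mask). Since O(tag_asset) holds, K gives O(don_mask).
So O(don_mask) holds — don_mask is obligatory. None of the other listed options is made obligatory by any chain of premises.

don_mask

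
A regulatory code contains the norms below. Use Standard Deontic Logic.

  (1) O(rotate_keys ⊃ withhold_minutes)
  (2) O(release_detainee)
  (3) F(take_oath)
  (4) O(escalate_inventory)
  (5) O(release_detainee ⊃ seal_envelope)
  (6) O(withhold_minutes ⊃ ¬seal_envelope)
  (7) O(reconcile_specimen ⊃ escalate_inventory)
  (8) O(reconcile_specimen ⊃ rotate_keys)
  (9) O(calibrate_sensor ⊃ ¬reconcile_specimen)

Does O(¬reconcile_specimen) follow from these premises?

From premise 2 we have O(release_detainee).
With premise 5, O(release_detainee ⊃ seal_envelope), the K-axiom yields O(seal_envelope).
The contrapositive of premise 6 (O(withhold_minutes ⊃ ¬seal_envelope)) is O(seal_envelope ⊃ ¬withhold_minutes), and O(seal_envelope) is already established, so O(¬withhold_minutes).
Premise 1 is O(rotate_keys ⊃ withhold_minutes); contrapositively O(¬withhold_minutes ⊃ ¬rotate_keys). Since O(¬withhold_minutes) holds, K gives O(¬rotate_keys).
Premise 8 is O(reconcile_specimen ⊃ rotate_keys); contrapositively O(¬rotate_keys ⊃ ¬reconcile_specimen). Since O(¬rotate_keys) holds, K gives O(¬reconcile_specimen).
Premises 3, 4, 7, 9 do not contribute to this derivation.
So O(¬reconcile_specimen) follows.

Yes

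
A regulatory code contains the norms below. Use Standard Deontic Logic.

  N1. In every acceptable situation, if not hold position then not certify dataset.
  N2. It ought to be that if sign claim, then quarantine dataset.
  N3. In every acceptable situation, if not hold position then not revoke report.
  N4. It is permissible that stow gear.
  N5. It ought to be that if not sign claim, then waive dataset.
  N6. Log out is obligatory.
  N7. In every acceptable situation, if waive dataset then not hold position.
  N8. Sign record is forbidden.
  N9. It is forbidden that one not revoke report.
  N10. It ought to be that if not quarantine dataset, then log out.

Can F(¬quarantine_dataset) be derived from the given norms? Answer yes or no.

Yes

Premise 9, F(¬revoke_report), is equivalent to O(revoke_report).
The contrapositive of premise 3 (O(¬hold_position → ¬revoke_report)) is O(revoke_report → hold_position), and O(revoke_report) is already established, so O(hold_position).
Premise 7, O(waive_dataset → ¬hold_position), contraposes to O(hold_position → ¬waive_dataset); with O(hold_position) we get O(¬waive_dataset).
Premise 5 is O(¬sign_claim → waive_dataset); contrapositively O(¬waive_dataset → sign_claim). Since O(¬waive_dataset) holds, K gives O(sign_claim).
Premise 2 is O(sign_claim → quarantine_dataset); since O(sign_claim), deontic closure gives O(quarantine_dataset).
Premises 1, 4, 6, 8, 10 do not contribute to this derivation.
So O(quarantine_dataset) holds, i.e. F(¬quarantine_dataset). The claim follows.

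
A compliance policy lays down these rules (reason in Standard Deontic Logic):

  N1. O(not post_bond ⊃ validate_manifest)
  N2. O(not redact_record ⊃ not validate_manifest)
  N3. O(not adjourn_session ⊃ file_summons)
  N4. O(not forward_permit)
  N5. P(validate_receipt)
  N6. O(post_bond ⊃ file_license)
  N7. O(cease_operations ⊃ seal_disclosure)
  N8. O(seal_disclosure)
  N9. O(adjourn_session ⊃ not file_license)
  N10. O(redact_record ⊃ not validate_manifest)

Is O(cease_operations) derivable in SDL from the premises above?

No

Premise 7 is O(cease_operations ⊃ seal_disclosure); even if O(seal_disclosure) held, inferring O(cease_operations) would be affirming the consequent — invalid.
No other premise forces O(cease_operations). An ideal world satisfying every premise can still have cease_operations false, so O(cease_operations) is not derivable.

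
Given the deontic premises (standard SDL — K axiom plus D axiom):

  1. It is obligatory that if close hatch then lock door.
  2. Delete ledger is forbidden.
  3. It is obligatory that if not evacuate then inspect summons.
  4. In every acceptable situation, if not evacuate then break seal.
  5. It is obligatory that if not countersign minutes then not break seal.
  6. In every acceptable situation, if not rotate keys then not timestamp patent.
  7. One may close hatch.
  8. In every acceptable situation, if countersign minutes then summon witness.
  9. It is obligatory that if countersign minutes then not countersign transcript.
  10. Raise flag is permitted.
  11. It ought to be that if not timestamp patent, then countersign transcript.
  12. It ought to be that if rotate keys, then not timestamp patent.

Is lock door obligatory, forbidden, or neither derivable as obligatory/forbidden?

Neither

Premise 1 is O(close_hatch → lock_door), but O(close_hatch) is not derivable from the premises (the permission P(close_hatch) asserts only ¬O(¬close_hatch), not O(close_hatch)), so it does not yield O(lock_door).
No premise or chain of K-axiom applications forces O(lock_door), and none forces O(¬lock_door). So lock_door is neither obligatory nor forbidden under these norms.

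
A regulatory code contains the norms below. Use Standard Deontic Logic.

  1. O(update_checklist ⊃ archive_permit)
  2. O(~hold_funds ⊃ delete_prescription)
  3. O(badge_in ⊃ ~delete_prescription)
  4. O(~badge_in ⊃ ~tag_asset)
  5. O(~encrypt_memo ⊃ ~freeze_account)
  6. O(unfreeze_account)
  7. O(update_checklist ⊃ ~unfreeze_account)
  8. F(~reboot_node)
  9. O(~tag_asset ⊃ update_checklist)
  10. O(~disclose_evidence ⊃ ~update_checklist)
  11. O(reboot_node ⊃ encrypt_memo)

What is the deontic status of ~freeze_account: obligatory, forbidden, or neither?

Premise 5 is O(~encrypt_memo ⊃ ~freeze_account), but O(~encrypt_memo) is not derivable from the premises, so it does not yield O(~freeze_account).
No premise or chain of K-axiom applications forces O(~freeze_account), and none forces O(freeze_account). So ~freeze_account is neither obligatory nor forbidden under these norms.

Neither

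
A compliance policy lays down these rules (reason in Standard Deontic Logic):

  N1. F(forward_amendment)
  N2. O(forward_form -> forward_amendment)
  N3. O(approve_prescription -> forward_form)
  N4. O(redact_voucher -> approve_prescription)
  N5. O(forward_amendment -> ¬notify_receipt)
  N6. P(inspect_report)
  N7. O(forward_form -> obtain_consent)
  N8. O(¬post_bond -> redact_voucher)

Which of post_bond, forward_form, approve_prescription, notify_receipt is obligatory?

post_bond

Premise 1 is F(forward_amendment), i.e. O(¬forward_amendment).
Premise 2, O(forward_form -> forward_amendment), contraposes to O(¬forward_amendment -> ¬forward_form); with O(¬forward_amendment) we get O(¬forward_form).
Premise 3, O(approve_prescription -> forward_form), contraposes to O(¬forward_form -> ¬approve_prescription); with O(¬forward_form) we get O(¬approve_prescription).
Premise 4 is O(redact_voucher -> approve_prescription); contrapositively O(¬approve_prescription -> ¬redact_voucher). Since O(¬approve_prescription) holds, K gives O(¬redact_voucher).
Premise 8 is O(¬post_bond -> redact_voucher); contrapositively O(¬redact_voucher -> post_bond). Since O(¬redact_voucher) holds, K gives O(post_bond).
So O(post_bond) holds — post_bond is obligatory. None of the other listed options is made obligatory by any chain of premises.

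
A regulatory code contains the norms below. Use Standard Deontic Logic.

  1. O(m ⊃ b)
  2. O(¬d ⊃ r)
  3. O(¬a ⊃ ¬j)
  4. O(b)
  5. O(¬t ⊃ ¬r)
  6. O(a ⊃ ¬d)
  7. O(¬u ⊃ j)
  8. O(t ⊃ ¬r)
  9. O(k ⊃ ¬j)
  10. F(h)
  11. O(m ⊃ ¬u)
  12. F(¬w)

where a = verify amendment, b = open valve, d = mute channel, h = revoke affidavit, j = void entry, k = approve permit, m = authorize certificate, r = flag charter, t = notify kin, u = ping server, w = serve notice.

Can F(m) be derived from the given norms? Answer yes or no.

Yes

By case analysis on ¬t: premise 5 gives O(¬t ⊃ ¬r) and premise 8 gives O(t ⊃ ¬r), so O(¬r) either way.
Premise 2 is O(¬d ⊃ r); contrapositively O(¬r ⊃ d). Since O(¬r) holds, K gives O(d).
Premise 6 is O(a ⊃ ¬d); contrapositively O(d ⊃ ¬a). Since O(d) holds, K gives O(¬a).
From O(¬a) and premise 3, O(¬a ⊃ ¬j), we obtain O(¬j).
Premise 7, O(¬u ⊃ j), contraposes to O(¬j ⊃ u); with O(¬j) we get O(u).
Premise 11, O(m ⊃ ¬u), contraposes to O(u ⊃ ¬m); with O(u) we get O(¬m).
Premises 1, 4, 9, 10, 12 do not contribute to this derivation.
So O(¬m) holds, i.e. F(m). The claim follows.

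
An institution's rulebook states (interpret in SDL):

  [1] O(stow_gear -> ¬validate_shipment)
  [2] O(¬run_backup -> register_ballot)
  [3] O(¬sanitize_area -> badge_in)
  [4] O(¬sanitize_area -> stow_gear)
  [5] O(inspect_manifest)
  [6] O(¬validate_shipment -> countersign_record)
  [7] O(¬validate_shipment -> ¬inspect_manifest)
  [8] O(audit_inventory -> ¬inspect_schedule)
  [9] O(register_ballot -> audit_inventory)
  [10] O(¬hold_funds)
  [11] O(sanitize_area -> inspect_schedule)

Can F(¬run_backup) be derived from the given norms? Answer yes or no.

Premise 5 gives O(inspect_manifest).
Premise 7 is O(¬validate_shipment -> ¬inspect_manifest); contrapositively O(inspect_manifest -> validate_shipment). Since O(inspect_manifest) holds, K gives O(validate_shipment).
Premise 1, O(stow_gear -> ¬validate_shipment), contraposes to O(validate_shipment -> ¬stow_gear); with O(validate_shipment) we get O(¬stow_gear).
Premise 4 is O(¬sanitize_area -> stow_gear); contrapositively O(¬stow_gear -> sanitize_area). Since O(¬stow_gear) holds, K gives O(sanitize_area).
With premise 11, O(sanitize_area -> inspect_schedule), the K-axiom yields O(inspect_schedule).
Premise 8, O(audit_inventory -> ¬inspect_schedule), contraposes to O(inspect_schedule -> ¬audit_inventory); with O(inspect_schedule) we get O(¬audit_inventory).
Premise 9 is O(register_ballot -> audit_inventory); contrapositively O(¬audit_inventory -> ¬register_ballot). Since O(¬audit_inventory) holds, K gives O(¬register_ballot).
Premise 2 is O(¬run_backup -> register_ballot); contrapositively O(¬register_ballot -> run_backup). Since O(¬register_ballot) holds, K gives O(run_backup).
Premises 3, 6, 10 do not contribute to this derivation.
So O(run_backup) holds, i.e. F(¬run_backup). The claim follows.

Yes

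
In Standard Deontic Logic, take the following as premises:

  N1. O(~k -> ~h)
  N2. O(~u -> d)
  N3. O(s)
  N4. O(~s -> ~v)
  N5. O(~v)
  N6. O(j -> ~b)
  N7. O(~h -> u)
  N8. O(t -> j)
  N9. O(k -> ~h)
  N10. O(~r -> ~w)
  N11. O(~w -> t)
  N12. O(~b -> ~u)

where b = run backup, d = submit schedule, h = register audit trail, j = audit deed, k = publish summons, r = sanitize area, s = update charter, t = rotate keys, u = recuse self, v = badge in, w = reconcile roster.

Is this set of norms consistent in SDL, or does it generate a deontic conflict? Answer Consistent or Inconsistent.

Premise 4 is O(~s -> ~v); even if O(~v) held, inferring O(~s) would be affirming the consequent — invalid.
So O(~s) is not derivable, and the apparent clash with O(s) does not arise.
A world satisfying every obligation exists (e.g. b=true, d=false, h=false, j=false, k=false, r=true, s=true, t=false, u=true, v=false, w=true); no atom is both obligatory and forbidden, so the set is consistent.

Consistent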